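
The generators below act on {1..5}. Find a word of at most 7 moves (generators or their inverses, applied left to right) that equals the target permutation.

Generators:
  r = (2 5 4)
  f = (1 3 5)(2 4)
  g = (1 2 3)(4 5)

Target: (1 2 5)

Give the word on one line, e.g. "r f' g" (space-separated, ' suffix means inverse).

g' r' f' g' g'

  after g': (1 3 2)(4 5)
  after r': (1 3 4 2)
  after f': (2 5 3)
  after g': (1 3)(2 4 5)
  after g': (1 2 5)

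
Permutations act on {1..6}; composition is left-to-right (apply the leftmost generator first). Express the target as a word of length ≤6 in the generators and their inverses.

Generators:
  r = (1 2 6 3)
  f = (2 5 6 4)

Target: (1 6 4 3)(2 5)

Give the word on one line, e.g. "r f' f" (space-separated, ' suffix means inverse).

  after f': (2 4 6 5)
  after r: (1 2 4 3)(5 6)
  after f': (1 4 3)(2 6)
  after f': (1 6 4 3)(2 5)

f' r f' f'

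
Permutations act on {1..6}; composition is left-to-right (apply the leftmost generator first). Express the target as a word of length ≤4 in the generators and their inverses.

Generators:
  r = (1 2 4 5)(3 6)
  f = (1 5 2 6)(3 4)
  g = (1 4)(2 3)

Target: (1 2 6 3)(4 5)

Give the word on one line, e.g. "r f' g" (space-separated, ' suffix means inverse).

  after g: (1 4)(2 3)
  after r': (1 2 6 3)(4 5)

g r'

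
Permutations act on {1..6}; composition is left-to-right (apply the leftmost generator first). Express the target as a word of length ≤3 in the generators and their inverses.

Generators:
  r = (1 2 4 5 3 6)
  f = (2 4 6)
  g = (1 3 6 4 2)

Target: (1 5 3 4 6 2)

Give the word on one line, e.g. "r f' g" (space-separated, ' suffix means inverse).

  after g': (1 2 4 6 3)
  after g': (1 4 3 2 6)
  after r: (1 5 3 4 6 2)

g' g' r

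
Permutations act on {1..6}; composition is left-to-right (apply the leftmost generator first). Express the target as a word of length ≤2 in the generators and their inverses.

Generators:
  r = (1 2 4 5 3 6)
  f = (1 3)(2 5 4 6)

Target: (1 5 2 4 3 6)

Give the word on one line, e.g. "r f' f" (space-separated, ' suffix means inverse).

  after f: (1 3)(2 5 4 6)
  after r': (1 5 2 4 3 6)

f r'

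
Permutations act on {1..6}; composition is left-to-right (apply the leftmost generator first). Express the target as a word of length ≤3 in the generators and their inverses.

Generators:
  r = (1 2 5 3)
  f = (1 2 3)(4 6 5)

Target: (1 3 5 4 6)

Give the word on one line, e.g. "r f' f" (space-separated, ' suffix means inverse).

  after f: (1 2 3)(4 6 5)
  after r: (1 5 4 6 3 2)
  after r: (1 3 5 4 6)

f r r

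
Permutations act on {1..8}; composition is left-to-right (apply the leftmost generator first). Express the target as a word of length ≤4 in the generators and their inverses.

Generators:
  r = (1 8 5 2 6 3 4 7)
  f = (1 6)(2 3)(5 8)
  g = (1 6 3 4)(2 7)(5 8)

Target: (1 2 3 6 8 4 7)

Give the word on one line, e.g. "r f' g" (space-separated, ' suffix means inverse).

g f r' g'

  after g: (1 6 3 4)(2 7)(5 8)
  after f: (2 7 3 4 6)
  after r': (1 7 6 5 8)(2 4)
  after g': (1 2 3 6 8 4 7)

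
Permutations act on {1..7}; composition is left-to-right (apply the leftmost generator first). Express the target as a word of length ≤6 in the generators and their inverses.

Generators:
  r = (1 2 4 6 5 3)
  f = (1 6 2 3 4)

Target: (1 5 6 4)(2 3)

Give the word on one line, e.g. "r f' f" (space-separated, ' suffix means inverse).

r' f' r' r' r'

  after r': (1 3 5 6 4 2)
  after f': (1 2 4 6 3 5)
  after r': (3 6 5)
  after r': (1 3 4 2)
  after r': (1 5 6 4)(2 3)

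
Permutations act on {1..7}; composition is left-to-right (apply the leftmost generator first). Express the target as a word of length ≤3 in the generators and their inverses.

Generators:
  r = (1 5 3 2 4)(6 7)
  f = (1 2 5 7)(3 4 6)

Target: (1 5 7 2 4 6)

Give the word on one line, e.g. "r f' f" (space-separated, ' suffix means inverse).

f r' r'

  after f: (1 2 5 7)(3 4 6)
  after r': (1 3 2)(4 7)(5 6)
  after r': (1 5 7 2 4 6)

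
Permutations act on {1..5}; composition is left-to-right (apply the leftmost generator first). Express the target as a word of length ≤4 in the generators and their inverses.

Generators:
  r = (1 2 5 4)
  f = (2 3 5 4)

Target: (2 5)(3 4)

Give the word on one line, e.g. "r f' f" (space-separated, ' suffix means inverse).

r' f r' f'

  after r': (1 4 5 2)
  after f: (1 2)(3 5)
  after r': (2 4 5 3)
  after f': (2 5)(3 4)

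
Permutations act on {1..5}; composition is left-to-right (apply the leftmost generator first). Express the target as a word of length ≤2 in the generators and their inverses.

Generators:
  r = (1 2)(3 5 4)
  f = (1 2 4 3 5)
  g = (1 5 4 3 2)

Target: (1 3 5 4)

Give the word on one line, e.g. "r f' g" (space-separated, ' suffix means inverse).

  after f': (1 5 3 4 2)
  after r': (1 3 5 4)

f' r'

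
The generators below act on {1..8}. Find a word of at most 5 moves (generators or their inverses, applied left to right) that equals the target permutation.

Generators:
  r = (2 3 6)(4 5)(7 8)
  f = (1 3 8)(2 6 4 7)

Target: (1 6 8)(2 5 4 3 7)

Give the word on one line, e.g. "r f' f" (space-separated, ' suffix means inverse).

  after f': (1 8 3)(2 7 4 6)
  after f': (1 3 8)(2 4)(6 7)
  after r: (1 6 8)(2 5 4 3 7)

f' f' r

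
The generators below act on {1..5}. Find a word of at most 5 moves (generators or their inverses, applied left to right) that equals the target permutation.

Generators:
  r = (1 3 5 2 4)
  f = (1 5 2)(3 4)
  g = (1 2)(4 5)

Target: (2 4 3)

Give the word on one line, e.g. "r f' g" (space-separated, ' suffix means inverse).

  after f: (1 5 2)(3 4)
  after r': (1 3 2 4)
  after r': (3 5)
  after f': (1 2 5 4 3)
  after g: (2 4 3)

f r' r' f' g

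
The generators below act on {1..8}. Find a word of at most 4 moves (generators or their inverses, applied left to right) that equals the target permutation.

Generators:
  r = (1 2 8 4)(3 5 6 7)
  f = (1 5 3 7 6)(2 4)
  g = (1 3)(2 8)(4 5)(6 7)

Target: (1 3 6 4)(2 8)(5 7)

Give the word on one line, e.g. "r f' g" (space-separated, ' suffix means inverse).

f r'

  after f: (1 5 3 7 6)(2 4)
  after r': (1 3 6 4)(2 8)(5 7)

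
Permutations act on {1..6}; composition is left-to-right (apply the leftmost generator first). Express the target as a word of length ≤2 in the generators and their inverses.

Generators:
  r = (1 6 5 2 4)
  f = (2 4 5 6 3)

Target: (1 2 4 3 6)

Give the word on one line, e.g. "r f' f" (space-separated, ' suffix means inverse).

  after r': (1 4 2 5 6)
  after f': (1 2 4 3 6)

r' f'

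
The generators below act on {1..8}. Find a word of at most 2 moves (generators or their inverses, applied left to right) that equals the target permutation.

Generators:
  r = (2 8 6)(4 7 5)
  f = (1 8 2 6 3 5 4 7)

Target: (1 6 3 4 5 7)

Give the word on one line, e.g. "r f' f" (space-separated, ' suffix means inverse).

  after f: (1 8 2 6 3 5 4 7)
  after r: (1 6 3 4 5 7)

f r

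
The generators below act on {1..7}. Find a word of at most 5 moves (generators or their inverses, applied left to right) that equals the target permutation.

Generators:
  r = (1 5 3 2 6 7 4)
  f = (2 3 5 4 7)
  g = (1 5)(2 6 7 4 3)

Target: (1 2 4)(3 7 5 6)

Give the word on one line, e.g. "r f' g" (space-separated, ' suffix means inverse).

r r g

  after r: (1 5 3 2 6 7 4)
  after r: (1 3 6 4 5 2 7)
  after g: (1 2 4)(3 7 5 6)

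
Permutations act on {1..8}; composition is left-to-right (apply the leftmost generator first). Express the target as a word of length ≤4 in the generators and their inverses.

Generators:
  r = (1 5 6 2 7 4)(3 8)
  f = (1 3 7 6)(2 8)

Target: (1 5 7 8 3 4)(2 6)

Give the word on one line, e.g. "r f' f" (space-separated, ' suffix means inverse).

  after f': (1 6 7 3)(2 8)
  after r': (1 5)(2 3 4 7 8 6)
  after f': (1 5 6 8 7 2)(3 4)
  after f': (1 5 7 8 3 4)(2 6)

f' r' f' f'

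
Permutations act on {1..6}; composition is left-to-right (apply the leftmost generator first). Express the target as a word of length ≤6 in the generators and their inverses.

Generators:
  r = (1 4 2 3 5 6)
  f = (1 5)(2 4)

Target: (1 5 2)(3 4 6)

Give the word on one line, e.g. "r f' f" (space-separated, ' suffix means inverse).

r' r' f f

  after r': (1 6 5 3 2 4)
  after r': (1 5 2)(3 4 6)
  after f: (2 5 4 6 3)
  after f: (1 5 2)(3 4 6)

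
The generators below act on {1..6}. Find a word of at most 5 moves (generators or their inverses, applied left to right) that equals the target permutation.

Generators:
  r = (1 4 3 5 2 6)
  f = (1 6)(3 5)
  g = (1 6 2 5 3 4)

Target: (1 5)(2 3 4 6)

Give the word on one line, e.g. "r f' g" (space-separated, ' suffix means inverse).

  after f: (1 6)(3 5)
  after r': (1 2 5 4)
  after r': (1 5)(2 3 4 6)
  after g': (1 2 5 4)
  after r': (1 5)(2 3 4 6)

f r' r' g' r'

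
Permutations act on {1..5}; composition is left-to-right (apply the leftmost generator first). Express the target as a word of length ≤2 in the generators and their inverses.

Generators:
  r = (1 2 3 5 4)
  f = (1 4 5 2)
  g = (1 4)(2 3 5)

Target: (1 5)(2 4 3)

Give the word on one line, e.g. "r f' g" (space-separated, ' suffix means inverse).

  after f: (1 4 5 2)
  after r': (1 5)(2 4 3)

f r'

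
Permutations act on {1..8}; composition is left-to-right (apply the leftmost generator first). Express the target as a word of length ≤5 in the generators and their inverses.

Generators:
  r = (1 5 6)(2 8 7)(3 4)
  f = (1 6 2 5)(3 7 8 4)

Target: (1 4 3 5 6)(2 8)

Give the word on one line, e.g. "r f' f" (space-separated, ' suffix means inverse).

  after r: (1 5 6)(2 8 7)(3 4)
  after f': (1 2 7 6 5)(3 8)
  after r': (1 7 5 6)(2 8 4 3)
  after f': (1 3 6 5)(2 7)
  after r': (1 4 3 5 6)(2 8)

r f' r' f' r'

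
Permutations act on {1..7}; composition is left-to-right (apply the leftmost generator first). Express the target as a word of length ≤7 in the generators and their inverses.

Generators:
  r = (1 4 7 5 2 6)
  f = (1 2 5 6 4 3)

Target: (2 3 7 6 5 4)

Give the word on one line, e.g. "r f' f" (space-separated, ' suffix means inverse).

  after f: (1 2 5 6 4 3)
  after f: (1 5 4)(2 6 3)
  after f: (1 6)(2 4)(3 5)
  after r': (1 2)(3 7 4 5)
  after f': (2 3 7 6 5 4)

f f f r' f'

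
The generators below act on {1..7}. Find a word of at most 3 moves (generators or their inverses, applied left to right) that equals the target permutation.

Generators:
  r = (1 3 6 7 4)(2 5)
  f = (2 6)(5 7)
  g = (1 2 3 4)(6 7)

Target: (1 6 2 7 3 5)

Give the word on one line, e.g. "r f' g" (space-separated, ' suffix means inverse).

  after r: (1 3 6 7 4)(2 5)
  after g': (1 2 5)(3 7)
  after f': (1 6 2 7 3 5)

r g' f'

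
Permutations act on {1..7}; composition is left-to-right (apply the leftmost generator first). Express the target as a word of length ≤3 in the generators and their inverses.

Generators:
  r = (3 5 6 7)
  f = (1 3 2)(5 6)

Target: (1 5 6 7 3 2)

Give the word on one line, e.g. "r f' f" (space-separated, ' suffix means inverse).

  after f': (1 2 3)(5 6)
  after f': (1 3 2)
  after r: (1 5 6 7 3 2)

f' f' r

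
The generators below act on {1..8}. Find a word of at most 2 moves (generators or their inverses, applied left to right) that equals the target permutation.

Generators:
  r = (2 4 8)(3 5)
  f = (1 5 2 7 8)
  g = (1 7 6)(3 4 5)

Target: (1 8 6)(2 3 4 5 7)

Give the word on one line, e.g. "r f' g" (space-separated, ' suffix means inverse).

  after f': (1 8 7 2 5)
  after g: (1 8 6)(2 3 4 5 7)

f' g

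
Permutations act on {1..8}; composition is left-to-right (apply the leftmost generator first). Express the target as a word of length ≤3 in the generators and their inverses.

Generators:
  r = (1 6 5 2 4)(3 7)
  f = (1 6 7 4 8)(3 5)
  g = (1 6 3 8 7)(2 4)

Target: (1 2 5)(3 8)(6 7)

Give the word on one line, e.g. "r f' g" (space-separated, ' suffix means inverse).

  after r': (1 4 2 5 6)(3 7)
  after g': (1 2 5)(3 8)(6 7)

r' g'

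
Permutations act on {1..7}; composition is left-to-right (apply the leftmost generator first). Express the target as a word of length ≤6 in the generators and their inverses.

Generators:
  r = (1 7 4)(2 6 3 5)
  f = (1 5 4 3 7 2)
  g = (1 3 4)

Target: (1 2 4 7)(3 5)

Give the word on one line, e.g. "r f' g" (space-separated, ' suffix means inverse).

f' f' f' g' f'

  after f': (1 2 7 3 4 5)
  after f': (1 7 4)(2 3 5)
  after f': (1 3)(2 4)(5 7)
  after g': (2 3 4)(5 7)
  after f': (1 2 4 7)(3 5)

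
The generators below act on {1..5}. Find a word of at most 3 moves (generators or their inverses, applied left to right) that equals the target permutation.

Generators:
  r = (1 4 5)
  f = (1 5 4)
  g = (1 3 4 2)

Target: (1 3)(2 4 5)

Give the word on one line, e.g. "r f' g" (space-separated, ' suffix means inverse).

r g'

  after r: (1 4 5)
  after g': (1 3)(2 4 5)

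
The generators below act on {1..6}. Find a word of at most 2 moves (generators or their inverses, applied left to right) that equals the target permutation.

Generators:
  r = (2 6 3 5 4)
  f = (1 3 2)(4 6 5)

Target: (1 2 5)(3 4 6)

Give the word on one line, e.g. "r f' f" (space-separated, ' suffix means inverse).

r' f'

  after r': (2 4 5 3 6)
  after f': (1 2 5)(3 4 6)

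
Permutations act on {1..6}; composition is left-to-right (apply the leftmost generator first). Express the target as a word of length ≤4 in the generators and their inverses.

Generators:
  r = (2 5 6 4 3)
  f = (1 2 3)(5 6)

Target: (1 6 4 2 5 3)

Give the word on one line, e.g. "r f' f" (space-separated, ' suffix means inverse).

  after f: (1 2 3)(5 6)
  after r: (1 5 4 3)
  after r: (1 6 4 2 5 3)

f r r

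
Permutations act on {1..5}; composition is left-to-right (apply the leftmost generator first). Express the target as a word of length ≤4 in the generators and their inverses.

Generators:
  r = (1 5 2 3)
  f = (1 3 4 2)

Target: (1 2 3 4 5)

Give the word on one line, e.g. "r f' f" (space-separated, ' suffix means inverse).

f' r' r' f'

  after f': (1 2 4 3)
  after r': (1 5)(2 4)
  after r': (2 4 5 3)
  after f': (1 2 3 4 5)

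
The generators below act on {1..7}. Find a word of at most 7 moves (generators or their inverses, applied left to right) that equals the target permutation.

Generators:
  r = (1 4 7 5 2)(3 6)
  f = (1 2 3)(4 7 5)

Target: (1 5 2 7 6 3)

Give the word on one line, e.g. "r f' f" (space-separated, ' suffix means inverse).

  after r': (1 2 5 7 4)(3 6)
  after r': (1 5 4 2 7)
  after f: (1 4 3)(2 5 7)
  after f: (1 7 3 2 4)
  after r: (1 5 2 7 6 3)

r' r' f f r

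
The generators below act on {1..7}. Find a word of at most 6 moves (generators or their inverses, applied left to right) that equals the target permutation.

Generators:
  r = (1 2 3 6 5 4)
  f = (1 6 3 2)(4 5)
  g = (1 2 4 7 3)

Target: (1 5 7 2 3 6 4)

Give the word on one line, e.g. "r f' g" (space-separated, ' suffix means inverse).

  after g: (1 2 4 7 3)
  after f': (1 3 2 5 4 7 6)
  after g: (2 5 7 6)(3 4)
  after r': (1 4 2 6)(3 5 7)
  after r': (1 5 7 2 3 6 4)

g f' g r' r'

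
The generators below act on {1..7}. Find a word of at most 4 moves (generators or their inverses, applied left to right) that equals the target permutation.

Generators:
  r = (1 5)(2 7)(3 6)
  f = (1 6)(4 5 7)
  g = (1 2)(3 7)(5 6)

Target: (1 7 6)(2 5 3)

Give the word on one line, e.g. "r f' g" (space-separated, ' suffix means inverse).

  after g: (1 2)(3 7)(5 6)
  after r: (1 7 6)(2 5 3)

g r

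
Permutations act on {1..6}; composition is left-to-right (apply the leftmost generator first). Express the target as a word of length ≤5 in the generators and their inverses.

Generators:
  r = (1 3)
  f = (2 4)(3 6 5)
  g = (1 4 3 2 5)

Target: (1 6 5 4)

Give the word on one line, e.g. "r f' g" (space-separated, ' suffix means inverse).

f' g' f' r' g

  after f': (2 4)(3 5 6)
  after g': (1 5 6 4 3 2)
  after f': (1 6 2)(3 4 5)
  after r': (1 6 2 3 4 5)
  after g: (1 6 5 4)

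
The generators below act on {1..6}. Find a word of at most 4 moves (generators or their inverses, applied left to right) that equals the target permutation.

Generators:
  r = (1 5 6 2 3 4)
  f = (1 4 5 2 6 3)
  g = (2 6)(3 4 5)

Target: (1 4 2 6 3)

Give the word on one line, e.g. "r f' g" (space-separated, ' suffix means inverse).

g f r' g

  after g: (2 6)(3 4 5)
  after f: (1 4 2 3 5)
  after r': (1 3)(4 6 5)
  after g: (1 4 2 6 3)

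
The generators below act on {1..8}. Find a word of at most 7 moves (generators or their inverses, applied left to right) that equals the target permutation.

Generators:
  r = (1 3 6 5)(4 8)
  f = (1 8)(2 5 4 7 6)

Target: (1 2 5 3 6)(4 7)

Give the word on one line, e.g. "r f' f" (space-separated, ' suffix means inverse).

f' r f' r' f

  after f': (1 8)(2 6 7 4 5)
  after r: (1 4)(2 5)(3 6 7 8)
  after f': (1 5 6 4 8 3 7)
  after r': (1 6 8)(3 7 5)
  after f: (1 2 5 3 6)(4 7)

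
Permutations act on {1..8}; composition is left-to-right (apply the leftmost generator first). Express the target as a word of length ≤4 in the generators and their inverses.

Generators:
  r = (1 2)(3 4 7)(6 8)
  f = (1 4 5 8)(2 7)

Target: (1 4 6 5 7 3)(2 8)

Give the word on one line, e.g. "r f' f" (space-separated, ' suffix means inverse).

f' f' r f'

  after f': (1 8 5 4)(2 7)
  after f': (1 5)(4 8)
  after r: (1 5 2)(3 4 6 8 7)
  after f': (1 4 6 5 7 3)(2 8)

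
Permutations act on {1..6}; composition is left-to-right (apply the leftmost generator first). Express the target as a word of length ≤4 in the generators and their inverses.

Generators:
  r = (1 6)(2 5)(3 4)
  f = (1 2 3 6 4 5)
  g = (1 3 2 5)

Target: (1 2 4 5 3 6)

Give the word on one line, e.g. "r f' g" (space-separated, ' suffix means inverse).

  after r: (1 6)(2 5)(3 4)
  after f': (1 3 6 5)(2 4)
  after g: (1 2 4 5 3 6)

r f' g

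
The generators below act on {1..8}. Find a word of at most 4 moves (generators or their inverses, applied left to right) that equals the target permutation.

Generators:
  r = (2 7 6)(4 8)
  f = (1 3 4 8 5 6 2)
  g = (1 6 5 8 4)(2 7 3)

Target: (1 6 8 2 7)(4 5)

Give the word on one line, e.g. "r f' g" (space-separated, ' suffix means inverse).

g' r g' f

  after g': (1 4 8 5 6)(2 3 7)
  after r: (1 8 5 2 3 6)
  after g': (1 5 3)(2 7)(4 8 6)
  after f: (1 6 8 2 7)(4 5)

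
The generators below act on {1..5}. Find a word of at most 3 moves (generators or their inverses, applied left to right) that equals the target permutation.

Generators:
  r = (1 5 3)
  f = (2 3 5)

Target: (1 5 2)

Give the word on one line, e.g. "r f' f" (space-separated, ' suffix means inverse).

  after f: (2 3 5)
  after r: (1 5 2)

f r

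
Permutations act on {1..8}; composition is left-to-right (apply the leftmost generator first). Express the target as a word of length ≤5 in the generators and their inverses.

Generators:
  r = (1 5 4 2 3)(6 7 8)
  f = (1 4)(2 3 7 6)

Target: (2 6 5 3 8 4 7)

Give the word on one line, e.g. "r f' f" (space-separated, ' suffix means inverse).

f r' f' r f

  after f: (1 4)(2 3 7 6)
  after r': (1 5)(3 6 4)(7 8)
  after f': (1 5 4 2 6)(3 7 8)
  after r: (1 4 3 8)(2 7 6 5)
  after f: (2 6 5 3 8 4 7)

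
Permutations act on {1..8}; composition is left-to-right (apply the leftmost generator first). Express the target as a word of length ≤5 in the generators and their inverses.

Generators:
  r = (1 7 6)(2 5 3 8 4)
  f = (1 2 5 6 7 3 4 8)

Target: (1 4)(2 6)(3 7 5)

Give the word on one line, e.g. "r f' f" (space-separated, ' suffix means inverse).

  after r': (1 6 7)(2 4 8 3 5)
  after r': (1 7 6)(2 8 5 4 3)
  after f: (1 3 5 8 6 2)
  after r: (1 8)(2 7 6 5 4)
  after f': (1 4)(2 6)(3 7 5)

r' r' f r f'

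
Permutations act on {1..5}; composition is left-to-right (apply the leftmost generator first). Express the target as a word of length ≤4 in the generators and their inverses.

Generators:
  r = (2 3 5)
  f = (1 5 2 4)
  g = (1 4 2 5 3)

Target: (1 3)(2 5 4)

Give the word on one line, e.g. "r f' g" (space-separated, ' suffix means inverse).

f r g g

  after f: (1 5 2 4)
  after r: (1 2 4)(3 5)
  after g: (1 5)
  after g: (1 3)(2 5 4)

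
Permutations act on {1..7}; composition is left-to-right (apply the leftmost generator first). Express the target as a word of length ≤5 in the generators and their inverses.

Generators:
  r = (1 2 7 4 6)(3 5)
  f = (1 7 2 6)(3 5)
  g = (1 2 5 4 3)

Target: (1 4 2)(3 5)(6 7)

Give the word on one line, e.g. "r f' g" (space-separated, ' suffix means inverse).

  after g': (1 3 4 5 2)
  after f': (1 5 7)(2 6)(3 4)
  after f': (1 3 4 5)(6 7)
  after g': (1 4 2)(3 5)(6 7)

g' f' f' g'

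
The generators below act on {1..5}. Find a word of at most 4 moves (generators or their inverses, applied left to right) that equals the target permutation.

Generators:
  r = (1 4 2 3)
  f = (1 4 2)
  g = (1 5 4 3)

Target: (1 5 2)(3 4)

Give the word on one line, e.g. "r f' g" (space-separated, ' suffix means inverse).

  after g: (1 5 4 3)
  after f: (1 5 2)(3 4)

g f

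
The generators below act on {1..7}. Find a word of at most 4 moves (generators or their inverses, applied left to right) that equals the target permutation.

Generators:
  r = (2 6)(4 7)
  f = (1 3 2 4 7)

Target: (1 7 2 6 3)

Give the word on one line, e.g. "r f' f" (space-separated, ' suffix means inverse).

  after r': (2 6)(4 7)
  after f': (1 7 2 6 3)

r' f'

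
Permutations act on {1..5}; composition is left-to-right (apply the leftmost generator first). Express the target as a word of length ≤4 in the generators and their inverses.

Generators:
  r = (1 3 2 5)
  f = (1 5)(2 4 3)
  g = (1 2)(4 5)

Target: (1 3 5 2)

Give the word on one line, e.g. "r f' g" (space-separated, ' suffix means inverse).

  after f: (1 5)(2 4 3)
  after f: (2 3 4)
  after r: (1 3 4 5)
  after g: (1 3 5 2)

f f r g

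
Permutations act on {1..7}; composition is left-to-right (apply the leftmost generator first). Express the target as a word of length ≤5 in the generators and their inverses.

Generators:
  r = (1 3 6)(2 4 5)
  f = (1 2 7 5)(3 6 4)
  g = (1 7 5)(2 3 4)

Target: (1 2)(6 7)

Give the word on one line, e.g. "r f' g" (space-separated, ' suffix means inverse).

r' g' r' g'

  after r': (1 6 3)(2 5 4)
  after g': (1 6 2 7)(3 5)
  after r': (1 3 4 2 7 6 5)
  after g': (1 2)(6 7)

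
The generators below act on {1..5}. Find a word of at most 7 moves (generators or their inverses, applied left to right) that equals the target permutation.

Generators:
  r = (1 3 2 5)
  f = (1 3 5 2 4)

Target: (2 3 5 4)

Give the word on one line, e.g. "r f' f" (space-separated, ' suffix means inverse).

  after r: (1 3 2 5)
  after r: (1 2)(3 5)
  after f: (1 4)(2 3)
  after r': (1 4 5 2)
  after f: (2 3 5 4)

r r f r' f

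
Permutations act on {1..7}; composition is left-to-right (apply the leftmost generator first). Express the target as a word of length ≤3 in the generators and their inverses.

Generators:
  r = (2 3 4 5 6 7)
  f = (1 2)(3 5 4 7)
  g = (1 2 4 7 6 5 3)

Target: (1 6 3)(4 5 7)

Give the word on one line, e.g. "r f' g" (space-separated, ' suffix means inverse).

  after g: (1 2 4 7 6 5 3)
  after r': (1 7 5 2 3)(4 6)
  after r': (1 6 3)(4 5 7)

g r' r'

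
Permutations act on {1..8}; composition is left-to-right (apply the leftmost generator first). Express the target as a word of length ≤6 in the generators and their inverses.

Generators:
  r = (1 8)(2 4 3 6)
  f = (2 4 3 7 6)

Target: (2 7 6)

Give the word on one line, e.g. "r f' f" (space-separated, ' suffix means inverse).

f' f' r r

  after f': (2 6 7 3 4)
  after f': (2 7 4 6 3)
  after r: (1 8)(2 7 3 4)
  after r: (2 7 6)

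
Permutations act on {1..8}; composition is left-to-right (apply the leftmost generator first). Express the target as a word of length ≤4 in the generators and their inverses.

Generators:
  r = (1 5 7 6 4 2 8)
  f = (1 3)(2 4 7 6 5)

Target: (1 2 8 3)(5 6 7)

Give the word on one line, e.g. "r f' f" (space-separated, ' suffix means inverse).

r f

  after r: (1 5 7 6 4 2 8)
  after f: (1 2 8 3)(5 6 7)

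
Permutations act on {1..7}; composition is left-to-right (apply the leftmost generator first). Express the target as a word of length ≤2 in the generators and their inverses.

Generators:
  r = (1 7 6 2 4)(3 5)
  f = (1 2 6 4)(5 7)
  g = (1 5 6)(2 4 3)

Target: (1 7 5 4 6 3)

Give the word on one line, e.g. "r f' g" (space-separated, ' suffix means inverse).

r g'

  after r: (1 7 6 2 4)(3 5)
  after g': (1 7 5 4 6 3)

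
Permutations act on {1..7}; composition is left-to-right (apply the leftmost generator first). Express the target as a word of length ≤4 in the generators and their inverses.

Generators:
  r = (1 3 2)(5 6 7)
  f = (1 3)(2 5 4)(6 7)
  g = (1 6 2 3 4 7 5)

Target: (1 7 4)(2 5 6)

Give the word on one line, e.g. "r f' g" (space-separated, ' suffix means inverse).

  after g: (1 6 2 3 4 7 5)
  after r: (1 7 6)(3 4 5)
  after r: (1 5 2)(3 4 6)
  after g': (1 7 4)(2 5 6)

g r r g'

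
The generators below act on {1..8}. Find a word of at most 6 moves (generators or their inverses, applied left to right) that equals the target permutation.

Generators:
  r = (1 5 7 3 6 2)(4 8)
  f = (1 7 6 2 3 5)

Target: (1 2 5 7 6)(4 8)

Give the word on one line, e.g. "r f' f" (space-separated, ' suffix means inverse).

  after f: (1 7 6 2 3 5)
  after r': (1 5 2 7 3)(4 8)
  after f': (1 3 5 6 7 2)(4 8)
  after f': (1 2 5 7 6)(4 8)

f r' f' f'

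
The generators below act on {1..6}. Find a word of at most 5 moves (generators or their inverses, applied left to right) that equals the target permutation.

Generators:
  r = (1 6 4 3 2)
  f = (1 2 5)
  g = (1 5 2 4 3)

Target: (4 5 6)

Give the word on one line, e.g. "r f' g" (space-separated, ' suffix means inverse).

f' g' f r

  after f': (1 5 2)
  after g': (2 3 4)
  after f: (1 2 3 4 5)
  after r: (4 5 6)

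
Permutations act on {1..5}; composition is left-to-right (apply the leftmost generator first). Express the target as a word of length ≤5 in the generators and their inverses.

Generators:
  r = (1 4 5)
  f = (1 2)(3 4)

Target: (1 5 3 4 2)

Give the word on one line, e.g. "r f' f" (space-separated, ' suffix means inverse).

r r f

  after r: (1 4 5)
  after r: (1 5 4)
  after f: (1 5 3 4 2)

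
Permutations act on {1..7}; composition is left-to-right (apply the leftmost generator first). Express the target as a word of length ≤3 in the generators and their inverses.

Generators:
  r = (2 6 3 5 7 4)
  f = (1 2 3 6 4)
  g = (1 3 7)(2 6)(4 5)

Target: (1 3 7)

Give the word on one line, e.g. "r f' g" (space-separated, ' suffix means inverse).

  after g': (1 7 3)(2 6)(4 5)
  after g': (1 3 7)

g' g'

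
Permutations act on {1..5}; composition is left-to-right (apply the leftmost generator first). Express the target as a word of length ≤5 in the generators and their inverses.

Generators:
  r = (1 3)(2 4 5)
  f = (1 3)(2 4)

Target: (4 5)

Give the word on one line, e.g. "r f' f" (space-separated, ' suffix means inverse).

r r f' r

  after r: (1 3)(2 4 5)
  after r: (2 5 4)
  after f': (1 3)(2 5)
  after r: (4 5)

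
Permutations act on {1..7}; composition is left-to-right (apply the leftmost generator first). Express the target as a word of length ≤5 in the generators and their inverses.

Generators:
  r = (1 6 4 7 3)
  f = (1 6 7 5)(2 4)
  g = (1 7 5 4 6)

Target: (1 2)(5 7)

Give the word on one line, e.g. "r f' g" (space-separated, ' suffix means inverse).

  after f': (1 5 7 6)(2 4)
  after g: (1 4 2 6 7)
  after f': (1 2)(5 7)

f' g f'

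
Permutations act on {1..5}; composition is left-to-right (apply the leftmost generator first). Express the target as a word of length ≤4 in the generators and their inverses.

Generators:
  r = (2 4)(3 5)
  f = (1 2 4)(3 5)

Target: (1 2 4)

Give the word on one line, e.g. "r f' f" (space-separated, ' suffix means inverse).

f' f'

  after f': (1 4 2)(3 5)
  after f': (1 2 4)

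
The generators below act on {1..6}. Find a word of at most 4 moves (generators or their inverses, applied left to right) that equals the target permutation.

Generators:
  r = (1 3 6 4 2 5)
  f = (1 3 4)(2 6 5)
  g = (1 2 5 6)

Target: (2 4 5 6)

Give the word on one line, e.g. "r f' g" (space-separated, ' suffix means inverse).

r r f' g'

  after r: (1 3 6 4 2 5)
  after r: (1 6 2)(3 4 5)
  after f': (1 2 4 6 5)
  after g': (2 4 5 6)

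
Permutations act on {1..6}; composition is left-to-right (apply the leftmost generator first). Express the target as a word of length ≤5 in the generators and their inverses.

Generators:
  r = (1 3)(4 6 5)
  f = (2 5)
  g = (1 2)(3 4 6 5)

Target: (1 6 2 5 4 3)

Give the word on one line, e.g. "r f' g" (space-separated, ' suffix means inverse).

f r' g' r g

  after f: (2 5)
  after r': (1 3)(2 6 4 5)
  after g': (1 5)(2 4 6 3)
  after r: (1 4 5 3 2 6)
  after g: (1 6 2 5 4 3)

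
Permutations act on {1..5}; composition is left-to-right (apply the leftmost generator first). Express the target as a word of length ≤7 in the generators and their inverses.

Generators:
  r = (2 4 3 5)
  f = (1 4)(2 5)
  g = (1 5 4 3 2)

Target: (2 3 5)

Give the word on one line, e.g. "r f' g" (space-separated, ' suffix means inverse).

f' r f r g'

  after f': (1 4)(2 5)
  after r: (1 3 5 4)
  after f: (1 3 2 5)
  after r: (1 5)(3 4)
  after g': (2 3 5)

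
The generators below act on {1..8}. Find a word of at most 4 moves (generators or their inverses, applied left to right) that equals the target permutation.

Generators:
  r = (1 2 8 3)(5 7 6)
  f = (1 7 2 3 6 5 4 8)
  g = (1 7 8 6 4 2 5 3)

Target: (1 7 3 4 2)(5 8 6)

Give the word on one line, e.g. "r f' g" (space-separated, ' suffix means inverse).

f' g'

  after f': (1 8 4 5 6 3 2 7)
  after g': (1 7 3 4 2)(5 8 6)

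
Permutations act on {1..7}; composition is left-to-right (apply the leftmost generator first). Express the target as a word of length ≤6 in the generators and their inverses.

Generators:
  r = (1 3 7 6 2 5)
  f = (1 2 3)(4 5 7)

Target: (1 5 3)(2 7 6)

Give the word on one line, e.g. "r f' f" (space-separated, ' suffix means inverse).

f' r f r' f

  after f': (1 3 2)(4 7 5)
  after r: (1 7)(2 3 5 4 6)
  after f: (1 4 6 3 7 2)
  after r': (1 4 7 6)(2 5)
  after f: (1 5 3)(2 7 6)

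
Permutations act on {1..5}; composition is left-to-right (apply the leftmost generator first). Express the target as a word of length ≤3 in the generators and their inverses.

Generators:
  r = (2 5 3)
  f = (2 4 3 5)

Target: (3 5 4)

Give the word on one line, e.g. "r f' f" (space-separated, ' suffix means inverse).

f f r

  after f: (2 4 3 5)
  after f: (2 3)(4 5)
  after r: (3 5 4)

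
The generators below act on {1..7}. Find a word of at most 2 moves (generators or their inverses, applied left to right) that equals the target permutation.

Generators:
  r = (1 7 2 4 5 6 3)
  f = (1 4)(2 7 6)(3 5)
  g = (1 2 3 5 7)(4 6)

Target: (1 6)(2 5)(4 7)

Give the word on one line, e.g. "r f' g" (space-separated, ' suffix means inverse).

f g'

  after f: (1 4)(2 7 6)(3 5)
  after g': (1 6)(2 5)(4 7)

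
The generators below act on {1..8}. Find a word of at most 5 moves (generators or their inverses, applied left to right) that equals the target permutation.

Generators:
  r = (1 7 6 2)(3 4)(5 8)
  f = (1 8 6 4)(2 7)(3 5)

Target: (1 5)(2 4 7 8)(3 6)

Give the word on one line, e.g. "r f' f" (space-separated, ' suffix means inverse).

r' f' r' f r'

  after r': (1 2 6 7)(3 4)(5 8)
  after f': (1 7 4 5)(2 8 3 6)
  after r': (2 5)(3 7)(4 8)
  after f: (1 8)(2 3)(4 6)(5 7)
  after r': (1 5)(2 4 7 8)(3 6)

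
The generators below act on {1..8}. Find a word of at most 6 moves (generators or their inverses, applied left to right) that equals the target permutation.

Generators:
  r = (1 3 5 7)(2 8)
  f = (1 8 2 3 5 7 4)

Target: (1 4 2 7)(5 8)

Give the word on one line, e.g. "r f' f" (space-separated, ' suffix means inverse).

r' f' f' r' f'

  after r': (1 7 5 3)(2 8)
  after f': (1 5 2)(3 4 7)
  after f': (1 3 7 2 4 5 8)
  after r': (2 4 3 5)(7 8)
  after f': (1 4 2 7)(5 8)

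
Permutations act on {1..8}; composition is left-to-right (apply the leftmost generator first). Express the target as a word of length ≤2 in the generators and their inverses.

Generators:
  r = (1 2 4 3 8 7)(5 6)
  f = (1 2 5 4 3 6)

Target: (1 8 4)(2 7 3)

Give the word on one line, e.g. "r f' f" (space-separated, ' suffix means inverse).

  after r': (1 7 8 3 4 2)(5 6)
  after r': (1 8 4)(2 7 3)

r' r'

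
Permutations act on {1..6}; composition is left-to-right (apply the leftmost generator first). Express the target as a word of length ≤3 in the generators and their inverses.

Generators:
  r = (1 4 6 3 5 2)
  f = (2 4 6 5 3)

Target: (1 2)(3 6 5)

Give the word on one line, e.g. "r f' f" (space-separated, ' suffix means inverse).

r f'

  after r: (1 4 6 3 5 2)
  after f': (1 2)(3 6 5)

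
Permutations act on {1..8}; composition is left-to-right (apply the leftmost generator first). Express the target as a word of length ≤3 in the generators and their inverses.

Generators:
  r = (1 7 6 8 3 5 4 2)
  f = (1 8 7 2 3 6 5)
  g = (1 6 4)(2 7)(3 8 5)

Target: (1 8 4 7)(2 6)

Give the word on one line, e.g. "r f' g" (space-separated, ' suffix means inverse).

  after g: (1 6 4)(2 7)(3 8 5)
  after r: (1 8 4 7)(2 6)

g r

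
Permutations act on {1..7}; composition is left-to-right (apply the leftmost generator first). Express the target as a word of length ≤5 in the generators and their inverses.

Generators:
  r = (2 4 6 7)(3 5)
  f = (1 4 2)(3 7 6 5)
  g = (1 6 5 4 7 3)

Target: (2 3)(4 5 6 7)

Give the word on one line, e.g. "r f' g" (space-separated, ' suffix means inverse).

f r g'

  after f: (1 4 2)(3 7 6 5)
  after r: (1 6 3 2)
  after g': (2 3)(4 5 6 7)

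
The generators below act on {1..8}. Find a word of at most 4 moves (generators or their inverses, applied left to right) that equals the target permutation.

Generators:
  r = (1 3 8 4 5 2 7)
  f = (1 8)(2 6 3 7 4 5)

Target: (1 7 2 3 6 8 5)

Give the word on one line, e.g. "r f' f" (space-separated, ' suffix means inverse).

f' r' r' r'

  after f': (1 8)(2 5 4 7 3 6)
  after r': (1 3 6 5 8 7)(2 4)
  after r': (2 8)(3 6 4 5)
  after r': (1 7 2 3 6 8 5)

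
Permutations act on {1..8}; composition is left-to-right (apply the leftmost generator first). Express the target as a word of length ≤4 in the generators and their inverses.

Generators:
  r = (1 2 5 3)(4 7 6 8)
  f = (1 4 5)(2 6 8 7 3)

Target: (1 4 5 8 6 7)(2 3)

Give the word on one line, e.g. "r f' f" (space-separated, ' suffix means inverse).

r f' r f

  after r: (1 2 5 3)(4 7 6 8)
  after f': (1 3 5 7 2 4 8)
  after r: (2 7 5 6 8)
  after f: (1 4 5 8 6 7)(2 3)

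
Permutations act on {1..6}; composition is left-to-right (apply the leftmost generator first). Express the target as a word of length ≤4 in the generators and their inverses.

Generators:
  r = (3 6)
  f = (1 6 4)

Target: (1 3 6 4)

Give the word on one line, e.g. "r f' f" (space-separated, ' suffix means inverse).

f r'

  after f: (1 6 4)
  after r': (1 3 6 4)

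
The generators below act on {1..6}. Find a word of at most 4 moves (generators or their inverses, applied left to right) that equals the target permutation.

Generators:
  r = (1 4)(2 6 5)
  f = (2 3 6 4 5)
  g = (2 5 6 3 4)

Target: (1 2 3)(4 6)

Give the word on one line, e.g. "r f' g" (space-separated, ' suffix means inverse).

g r' g

  after g: (2 5 6 3 4)
  after r': (1 4 5 2 6 3)
  after g: (1 2 3)(4 6)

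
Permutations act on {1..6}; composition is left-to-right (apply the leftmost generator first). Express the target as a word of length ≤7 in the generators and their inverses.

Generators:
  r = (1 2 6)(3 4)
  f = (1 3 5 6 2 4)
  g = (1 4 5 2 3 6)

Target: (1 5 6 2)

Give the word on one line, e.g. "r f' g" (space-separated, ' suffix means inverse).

  after r': (1 6 2)(3 4)
  after g': (1 3)(2 6 5 4)
  after f: (1 5)
  after r: (1 5 2 6)(3 4)
  after r: (1 5 6 2)

r' g' f r r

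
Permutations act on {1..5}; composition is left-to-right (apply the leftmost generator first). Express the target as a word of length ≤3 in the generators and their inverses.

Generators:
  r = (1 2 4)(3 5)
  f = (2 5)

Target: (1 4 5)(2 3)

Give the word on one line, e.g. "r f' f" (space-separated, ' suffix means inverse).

f' r' f

  after f': (2 5)
  after r': (1 4 2 3 5)
  after f: (1 4 5)(2 3)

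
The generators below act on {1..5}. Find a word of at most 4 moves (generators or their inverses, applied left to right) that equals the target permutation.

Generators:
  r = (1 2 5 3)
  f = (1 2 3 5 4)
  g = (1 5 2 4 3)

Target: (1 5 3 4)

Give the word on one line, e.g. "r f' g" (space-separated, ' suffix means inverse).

  after f': (1 4 5 3 2)
  after f': (1 5 2 4 3)
  after f': (1 3 4 2 5)
  after r': (1 5 3 4)

f' f' f' r'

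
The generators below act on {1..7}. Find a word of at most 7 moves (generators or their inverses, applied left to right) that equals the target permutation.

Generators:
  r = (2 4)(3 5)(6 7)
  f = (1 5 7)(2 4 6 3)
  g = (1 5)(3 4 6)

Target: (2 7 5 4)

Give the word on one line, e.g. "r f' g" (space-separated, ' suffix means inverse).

  after r': (2 4)(3 5)(6 7)
  after f': (1 7 4 3)(5 6)
  after f': (1 5 4 6)(2 3 7)
  after f': (2 6 7 3 5)
  after r: (2 7 5 4)

r' f' f' f' r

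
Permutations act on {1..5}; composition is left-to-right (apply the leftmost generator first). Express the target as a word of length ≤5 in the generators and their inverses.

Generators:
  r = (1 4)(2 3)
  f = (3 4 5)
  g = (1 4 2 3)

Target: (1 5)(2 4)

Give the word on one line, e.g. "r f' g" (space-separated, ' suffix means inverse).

f' r' f

  after f': (3 5 4)
  after r': (1 4 2 3 5)
  after f: (1 5)(2 4)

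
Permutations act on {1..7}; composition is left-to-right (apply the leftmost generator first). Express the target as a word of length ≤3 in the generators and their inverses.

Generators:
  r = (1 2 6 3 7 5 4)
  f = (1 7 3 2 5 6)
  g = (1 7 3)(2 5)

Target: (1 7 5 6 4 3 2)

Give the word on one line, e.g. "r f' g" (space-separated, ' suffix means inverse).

  after f': (1 6 5 2 3 7)
  after r: (1 3 5 6 4)(2 7)
  after g': (1 7 5 6 4 3 2)

f' r g'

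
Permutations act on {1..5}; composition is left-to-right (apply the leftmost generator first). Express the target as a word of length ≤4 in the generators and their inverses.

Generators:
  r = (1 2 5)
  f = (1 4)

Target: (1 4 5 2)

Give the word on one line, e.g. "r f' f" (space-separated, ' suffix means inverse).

  after f': (1 4)
  after r': (1 4 5 2)

f' r'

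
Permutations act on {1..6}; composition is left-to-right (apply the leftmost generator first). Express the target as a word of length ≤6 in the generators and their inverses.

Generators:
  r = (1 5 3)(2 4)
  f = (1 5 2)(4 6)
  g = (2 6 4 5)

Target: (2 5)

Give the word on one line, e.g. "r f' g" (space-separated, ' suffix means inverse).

r' r' g' r' f

  after r': (1 3 5)(2 4)
  after r': (1 5 3)
  after g': (1 4 6 2 5 3)
  after r': (1 2)(4 6)
  after f: (2 5)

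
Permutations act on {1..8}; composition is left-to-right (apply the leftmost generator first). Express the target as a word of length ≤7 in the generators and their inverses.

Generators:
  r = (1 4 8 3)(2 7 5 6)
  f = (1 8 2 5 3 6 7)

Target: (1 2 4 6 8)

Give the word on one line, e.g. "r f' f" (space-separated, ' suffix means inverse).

r' f f r f'

  after r': (1 3 8 4)(2 6 5 7)
  after f: (1 6 3 2 7 5)(4 8)
  after f: (1 7 3 5 8 4 2)
  after r: (1 5 3 6 2 4 7)
  after f': (1 2 4 6 8)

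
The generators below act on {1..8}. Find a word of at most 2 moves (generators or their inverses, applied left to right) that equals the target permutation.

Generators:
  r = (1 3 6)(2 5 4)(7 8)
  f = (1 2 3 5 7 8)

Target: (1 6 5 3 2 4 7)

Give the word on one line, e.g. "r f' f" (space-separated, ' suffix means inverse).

  after r': (1 6 3)(2 4 5)(7 8)
  after f: (1 6 5 3 2 4 7)

r' f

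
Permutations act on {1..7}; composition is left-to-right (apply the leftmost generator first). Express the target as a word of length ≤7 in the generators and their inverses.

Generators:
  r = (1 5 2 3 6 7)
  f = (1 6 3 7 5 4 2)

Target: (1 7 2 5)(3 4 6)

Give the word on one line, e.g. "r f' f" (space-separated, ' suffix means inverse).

  after r': (1 7 6 3 2 5)
  after f: (1 5 6 7 3)(2 4)
  after r: (1 2 4 3 5 7 6)
  after f: (3 4 7)
  after r': (1 7 2 5)(3 4 6)

r' f r f r'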